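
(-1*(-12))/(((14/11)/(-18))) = -1188/7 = -169.71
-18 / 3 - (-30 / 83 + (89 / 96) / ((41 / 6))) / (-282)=-92138309 / 15354336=-6.00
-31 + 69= 38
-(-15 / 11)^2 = -225 / 121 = -1.86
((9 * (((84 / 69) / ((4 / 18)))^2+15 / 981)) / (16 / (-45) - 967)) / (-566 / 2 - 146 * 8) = 701203095 / 3642069477941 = 0.00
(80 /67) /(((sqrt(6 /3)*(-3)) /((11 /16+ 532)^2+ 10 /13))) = -4721712185*sqrt(2) /83616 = -79859.23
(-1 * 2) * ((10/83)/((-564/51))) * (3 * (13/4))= 3315/15604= 0.21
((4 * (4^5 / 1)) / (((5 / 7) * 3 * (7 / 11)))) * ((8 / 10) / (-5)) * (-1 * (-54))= -25952.26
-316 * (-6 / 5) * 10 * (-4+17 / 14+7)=111864 / 7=15980.57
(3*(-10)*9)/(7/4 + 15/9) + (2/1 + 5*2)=-2748/41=-67.02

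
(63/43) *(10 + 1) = 693/43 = 16.12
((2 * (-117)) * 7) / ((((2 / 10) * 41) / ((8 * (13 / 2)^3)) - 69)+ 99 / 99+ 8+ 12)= 17993430 / 527239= 34.13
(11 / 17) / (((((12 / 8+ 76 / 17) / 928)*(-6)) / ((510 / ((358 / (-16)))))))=382.06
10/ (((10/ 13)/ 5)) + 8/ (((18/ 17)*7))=4163/ 63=66.08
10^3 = 1000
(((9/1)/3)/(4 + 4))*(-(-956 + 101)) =320.62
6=6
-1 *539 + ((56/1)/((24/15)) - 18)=-522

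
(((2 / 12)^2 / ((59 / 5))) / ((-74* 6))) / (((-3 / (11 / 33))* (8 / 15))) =25 / 22633344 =0.00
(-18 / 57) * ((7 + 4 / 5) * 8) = -1872 / 95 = -19.71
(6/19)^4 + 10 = 10.01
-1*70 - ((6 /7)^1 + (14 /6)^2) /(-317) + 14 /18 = -153560 /2219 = -69.20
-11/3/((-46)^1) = 11/138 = 0.08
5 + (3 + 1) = 9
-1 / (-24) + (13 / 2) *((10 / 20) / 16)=47 / 192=0.24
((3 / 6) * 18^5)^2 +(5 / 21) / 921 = 17264101657533701 / 19341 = 892616806656.00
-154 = -154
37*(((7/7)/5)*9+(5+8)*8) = 3914.60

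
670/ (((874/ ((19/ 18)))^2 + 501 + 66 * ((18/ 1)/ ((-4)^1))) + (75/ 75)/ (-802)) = 107468/ 110000395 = 0.00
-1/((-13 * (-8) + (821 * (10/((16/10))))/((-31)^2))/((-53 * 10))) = 2037320/420301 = 4.85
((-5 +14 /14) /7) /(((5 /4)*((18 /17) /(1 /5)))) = -136 /1575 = -0.09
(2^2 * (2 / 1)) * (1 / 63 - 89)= -44848 / 63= -711.87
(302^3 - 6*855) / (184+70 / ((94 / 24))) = 647154233 / 4744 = 136415.31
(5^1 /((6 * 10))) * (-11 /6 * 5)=-55 /72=-0.76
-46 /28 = -23 /14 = -1.64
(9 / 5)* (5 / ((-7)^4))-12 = -28803 / 2401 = -12.00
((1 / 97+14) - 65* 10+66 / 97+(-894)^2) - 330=77432257 / 97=798270.69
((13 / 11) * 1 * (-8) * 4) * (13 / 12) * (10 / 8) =-1690 / 33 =-51.21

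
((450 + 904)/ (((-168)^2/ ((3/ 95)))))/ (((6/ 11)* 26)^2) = 81917/ 10875271680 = 0.00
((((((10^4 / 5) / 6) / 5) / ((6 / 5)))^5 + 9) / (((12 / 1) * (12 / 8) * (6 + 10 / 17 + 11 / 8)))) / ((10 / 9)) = 1062500018068994 / 319750335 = 3322905.10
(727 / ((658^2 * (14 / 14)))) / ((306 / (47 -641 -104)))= -253723 / 66243492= -0.00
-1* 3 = -3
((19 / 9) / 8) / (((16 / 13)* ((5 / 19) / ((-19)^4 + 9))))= 61163869 / 576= 106187.27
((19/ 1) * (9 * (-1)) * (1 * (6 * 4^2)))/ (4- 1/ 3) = -49248/ 11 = -4477.09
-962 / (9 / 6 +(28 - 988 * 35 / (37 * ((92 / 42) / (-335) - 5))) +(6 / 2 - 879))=2507312548 / 1719738061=1.46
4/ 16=1/ 4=0.25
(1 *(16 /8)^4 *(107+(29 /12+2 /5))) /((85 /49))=1291444 /1275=1012.90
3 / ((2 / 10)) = 15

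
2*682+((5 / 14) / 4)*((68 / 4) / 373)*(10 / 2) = 28491657 / 20888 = 1364.02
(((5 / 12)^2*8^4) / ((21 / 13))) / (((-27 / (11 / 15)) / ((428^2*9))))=-19711933.78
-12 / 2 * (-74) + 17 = 461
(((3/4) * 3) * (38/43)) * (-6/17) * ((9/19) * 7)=-1701/731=-2.33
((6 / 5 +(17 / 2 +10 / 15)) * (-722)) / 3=-112271 / 45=-2494.91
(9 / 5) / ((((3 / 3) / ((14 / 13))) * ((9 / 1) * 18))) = 7 / 585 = 0.01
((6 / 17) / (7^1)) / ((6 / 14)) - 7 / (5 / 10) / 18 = -0.66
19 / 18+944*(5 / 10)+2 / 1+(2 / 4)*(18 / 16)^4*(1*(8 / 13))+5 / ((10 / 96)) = 523.55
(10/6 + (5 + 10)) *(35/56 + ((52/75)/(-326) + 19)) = 1919117/5868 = 327.05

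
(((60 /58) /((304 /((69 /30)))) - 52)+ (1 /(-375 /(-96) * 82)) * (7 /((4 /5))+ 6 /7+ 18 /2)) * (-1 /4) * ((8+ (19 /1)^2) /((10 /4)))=147828600729 /77140000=1916.37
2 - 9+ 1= -6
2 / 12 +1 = 7 / 6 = 1.17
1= 1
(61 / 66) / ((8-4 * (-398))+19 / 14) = 427 / 739827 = 0.00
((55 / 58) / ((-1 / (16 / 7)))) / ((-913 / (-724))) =-28960 / 16849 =-1.72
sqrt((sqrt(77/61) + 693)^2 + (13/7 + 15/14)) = sqrt(16571016 * sqrt(4697) + 350256336150)/854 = 694.13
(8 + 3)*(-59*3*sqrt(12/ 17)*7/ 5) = -2290.13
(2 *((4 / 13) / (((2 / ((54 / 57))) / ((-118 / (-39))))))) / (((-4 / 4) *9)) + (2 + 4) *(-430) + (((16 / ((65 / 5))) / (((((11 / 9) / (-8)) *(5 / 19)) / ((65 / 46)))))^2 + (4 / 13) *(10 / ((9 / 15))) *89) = -155707740268 / 616598697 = -252.53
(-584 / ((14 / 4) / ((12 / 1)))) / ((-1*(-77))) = -14016 / 539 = -26.00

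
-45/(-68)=45/68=0.66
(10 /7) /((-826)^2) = 5 /2387966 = 0.00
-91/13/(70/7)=-7/10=-0.70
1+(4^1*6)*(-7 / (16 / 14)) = -146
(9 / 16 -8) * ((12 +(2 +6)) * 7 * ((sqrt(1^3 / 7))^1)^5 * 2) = -85 * sqrt(7) / 14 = -16.06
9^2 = 81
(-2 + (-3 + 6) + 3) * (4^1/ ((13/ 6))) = 96/ 13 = 7.38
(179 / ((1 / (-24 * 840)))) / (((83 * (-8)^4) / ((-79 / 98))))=8.56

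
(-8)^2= 64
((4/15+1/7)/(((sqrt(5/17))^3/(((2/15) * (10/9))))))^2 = 145346192/1004653125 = 0.14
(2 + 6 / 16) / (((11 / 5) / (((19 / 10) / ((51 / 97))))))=3.90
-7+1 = -6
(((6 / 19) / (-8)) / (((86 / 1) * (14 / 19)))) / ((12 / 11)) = -11 / 19264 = -0.00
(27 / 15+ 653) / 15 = 3274 / 75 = 43.65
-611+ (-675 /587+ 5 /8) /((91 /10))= -611.06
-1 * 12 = -12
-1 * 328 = -328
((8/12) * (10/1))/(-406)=-10/609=-0.02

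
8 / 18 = 0.44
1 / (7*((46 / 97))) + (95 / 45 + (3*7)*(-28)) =-1697033 / 2898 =-585.59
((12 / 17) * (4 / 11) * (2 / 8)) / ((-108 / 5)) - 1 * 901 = -1516388 / 1683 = -901.00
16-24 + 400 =392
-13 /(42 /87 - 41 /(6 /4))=1131 /2336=0.48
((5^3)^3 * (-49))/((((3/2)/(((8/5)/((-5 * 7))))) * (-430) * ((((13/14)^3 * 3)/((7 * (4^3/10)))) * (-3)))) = 107564800000/2550717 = 42170.42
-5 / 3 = -1.67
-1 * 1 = -1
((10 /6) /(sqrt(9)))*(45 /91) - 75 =-6800 /91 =-74.73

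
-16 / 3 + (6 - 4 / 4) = -0.33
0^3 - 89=-89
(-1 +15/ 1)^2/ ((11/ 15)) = 2940/ 11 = 267.27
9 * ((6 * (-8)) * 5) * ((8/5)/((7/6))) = -20736/7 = -2962.29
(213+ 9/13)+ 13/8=22393/104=215.32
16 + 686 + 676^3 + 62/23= 308916480.70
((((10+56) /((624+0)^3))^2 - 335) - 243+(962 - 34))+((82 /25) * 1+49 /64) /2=352.02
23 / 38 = 0.61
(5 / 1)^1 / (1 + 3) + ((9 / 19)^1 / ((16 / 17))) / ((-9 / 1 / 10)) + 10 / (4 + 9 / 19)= 7561 / 2584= 2.93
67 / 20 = 3.35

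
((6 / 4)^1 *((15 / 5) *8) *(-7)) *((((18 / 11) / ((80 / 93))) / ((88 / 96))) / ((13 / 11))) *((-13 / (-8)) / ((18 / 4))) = -17577 / 110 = -159.79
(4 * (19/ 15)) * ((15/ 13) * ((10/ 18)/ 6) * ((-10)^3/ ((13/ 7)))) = -1330000/ 4563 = -291.47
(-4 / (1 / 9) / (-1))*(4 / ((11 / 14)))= 2016 / 11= 183.27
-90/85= -18/17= -1.06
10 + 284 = 294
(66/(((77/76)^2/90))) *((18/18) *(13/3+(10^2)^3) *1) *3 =9357160547520/539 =17360223650.32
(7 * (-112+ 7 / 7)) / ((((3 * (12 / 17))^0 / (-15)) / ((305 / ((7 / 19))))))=9648675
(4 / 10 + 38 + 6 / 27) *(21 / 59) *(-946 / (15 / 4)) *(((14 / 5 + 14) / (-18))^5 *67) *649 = 18247635872553472 / 170859375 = 106799149.14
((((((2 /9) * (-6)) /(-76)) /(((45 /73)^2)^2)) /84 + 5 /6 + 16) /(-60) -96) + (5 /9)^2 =-113057586621991 /1178027550000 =-95.97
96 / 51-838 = -14214 / 17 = -836.12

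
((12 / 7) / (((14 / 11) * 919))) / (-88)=-3 / 180124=-0.00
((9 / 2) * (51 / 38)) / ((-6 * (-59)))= 153 / 8968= 0.02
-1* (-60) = 60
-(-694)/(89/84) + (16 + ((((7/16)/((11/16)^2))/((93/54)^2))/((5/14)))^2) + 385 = 1056.77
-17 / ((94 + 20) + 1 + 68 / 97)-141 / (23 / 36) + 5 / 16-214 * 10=-9749140315 / 4130064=-2360.53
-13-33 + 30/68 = -45.56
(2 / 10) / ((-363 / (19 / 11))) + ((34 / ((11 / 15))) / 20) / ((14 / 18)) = 832819 / 279510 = 2.98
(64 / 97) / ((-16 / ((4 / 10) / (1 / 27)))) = -216 / 485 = -0.45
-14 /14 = -1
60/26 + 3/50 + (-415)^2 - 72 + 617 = 112302039/650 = 172772.37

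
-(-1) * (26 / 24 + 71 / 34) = 3.17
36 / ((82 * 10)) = 9 / 205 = 0.04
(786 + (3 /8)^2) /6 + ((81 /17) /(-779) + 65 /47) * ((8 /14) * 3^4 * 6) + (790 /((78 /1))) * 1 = 11386626690287 /21749879424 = 523.53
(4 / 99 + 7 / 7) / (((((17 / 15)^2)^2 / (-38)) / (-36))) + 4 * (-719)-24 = -1871734900 / 918731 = -2037.30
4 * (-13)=-52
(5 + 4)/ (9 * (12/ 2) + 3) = 3/ 19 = 0.16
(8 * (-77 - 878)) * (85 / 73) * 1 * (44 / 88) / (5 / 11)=-714340 / 73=-9785.48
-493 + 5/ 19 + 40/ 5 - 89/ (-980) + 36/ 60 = -9012937/ 18620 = -484.05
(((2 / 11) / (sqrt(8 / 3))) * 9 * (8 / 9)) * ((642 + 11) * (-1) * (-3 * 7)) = 54852 * sqrt(6) / 11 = 12214.49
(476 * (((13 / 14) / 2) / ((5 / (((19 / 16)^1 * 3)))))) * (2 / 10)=12597 / 400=31.49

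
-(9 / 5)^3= -729 / 125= -5.83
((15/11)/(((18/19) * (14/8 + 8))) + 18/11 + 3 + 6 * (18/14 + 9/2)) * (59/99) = 20994560/891891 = 23.54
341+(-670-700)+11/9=-9250/9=-1027.78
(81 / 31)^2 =6561 / 961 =6.83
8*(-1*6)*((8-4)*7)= -1344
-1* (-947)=947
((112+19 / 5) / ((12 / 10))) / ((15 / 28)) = 2702 / 15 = 180.13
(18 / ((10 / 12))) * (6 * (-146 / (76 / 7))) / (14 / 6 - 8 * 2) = 496692 / 3895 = 127.52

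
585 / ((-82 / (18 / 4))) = -5265 / 164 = -32.10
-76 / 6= -38 / 3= -12.67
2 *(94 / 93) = 188 / 93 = 2.02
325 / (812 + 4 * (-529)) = -325 / 1304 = -0.25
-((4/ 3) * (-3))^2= -16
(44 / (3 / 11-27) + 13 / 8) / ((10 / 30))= -25 / 392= -0.06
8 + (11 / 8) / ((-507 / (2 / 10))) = 162229 / 20280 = 8.00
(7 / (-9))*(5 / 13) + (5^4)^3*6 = 171386718715 / 117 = 1464843749.70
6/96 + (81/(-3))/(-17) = 449/272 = 1.65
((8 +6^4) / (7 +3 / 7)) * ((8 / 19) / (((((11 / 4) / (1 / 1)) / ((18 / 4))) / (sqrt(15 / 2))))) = 164304 * sqrt(30) / 2717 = 331.22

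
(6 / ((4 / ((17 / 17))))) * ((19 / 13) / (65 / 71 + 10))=4047 / 20150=0.20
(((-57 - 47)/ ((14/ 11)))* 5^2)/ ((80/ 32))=-5720/ 7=-817.14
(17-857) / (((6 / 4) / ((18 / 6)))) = -1680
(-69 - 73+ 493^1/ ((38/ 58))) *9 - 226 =100097/ 19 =5268.26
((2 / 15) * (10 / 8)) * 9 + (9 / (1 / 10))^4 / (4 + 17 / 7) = 20412003 / 2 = 10206001.50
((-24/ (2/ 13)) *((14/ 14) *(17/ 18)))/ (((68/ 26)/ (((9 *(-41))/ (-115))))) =-20787/ 115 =-180.76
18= 18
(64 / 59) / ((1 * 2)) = 32 / 59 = 0.54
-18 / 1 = -18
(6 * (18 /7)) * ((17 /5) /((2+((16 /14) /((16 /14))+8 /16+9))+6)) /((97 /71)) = 260712 /125615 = 2.08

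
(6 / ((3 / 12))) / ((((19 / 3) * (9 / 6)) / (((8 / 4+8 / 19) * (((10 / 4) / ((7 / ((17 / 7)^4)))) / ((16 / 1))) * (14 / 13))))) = 57629490 / 11267893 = 5.11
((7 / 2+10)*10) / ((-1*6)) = -22.50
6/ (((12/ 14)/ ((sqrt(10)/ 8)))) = 7*sqrt(10)/ 8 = 2.77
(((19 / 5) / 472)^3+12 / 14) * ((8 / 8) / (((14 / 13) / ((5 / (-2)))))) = -1025252592169 / 515254835200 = -1.99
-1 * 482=-482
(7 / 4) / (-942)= -0.00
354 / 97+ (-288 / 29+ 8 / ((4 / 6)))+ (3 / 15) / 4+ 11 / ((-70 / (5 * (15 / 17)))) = 33977977 / 6694940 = 5.08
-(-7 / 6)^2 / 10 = -0.14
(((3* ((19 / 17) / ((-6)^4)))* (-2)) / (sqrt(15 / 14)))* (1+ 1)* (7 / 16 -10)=19* sqrt(210) / 2880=0.10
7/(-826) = -1/118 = -0.01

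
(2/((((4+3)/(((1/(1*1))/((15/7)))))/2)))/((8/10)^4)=125/192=0.65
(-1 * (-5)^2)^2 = 625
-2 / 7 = -0.29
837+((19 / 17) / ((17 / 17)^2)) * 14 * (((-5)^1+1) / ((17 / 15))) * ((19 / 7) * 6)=-18027 / 289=-62.38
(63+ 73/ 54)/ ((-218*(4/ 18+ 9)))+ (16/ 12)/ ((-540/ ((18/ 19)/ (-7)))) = -6860249/ 216585180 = -0.03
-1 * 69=-69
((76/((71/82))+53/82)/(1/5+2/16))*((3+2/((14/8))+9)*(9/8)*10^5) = 1170999000000/2911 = 402266918.58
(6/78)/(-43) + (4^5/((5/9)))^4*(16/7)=64521083944314072809/2445625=26382247459980.20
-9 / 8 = -1.12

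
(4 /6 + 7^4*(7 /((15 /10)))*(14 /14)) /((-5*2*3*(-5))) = 16808 /225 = 74.70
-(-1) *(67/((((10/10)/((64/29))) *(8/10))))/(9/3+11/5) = 35.54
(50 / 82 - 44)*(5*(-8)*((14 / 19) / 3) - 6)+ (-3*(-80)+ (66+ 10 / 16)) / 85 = 8917887 / 12920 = 690.24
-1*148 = -148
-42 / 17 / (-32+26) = 7 / 17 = 0.41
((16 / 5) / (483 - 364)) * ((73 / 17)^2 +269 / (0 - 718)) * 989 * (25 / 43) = 3448602520 / 12346369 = 279.32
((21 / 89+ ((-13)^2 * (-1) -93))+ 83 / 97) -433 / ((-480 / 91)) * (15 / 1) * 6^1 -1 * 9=983216393 / 138128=7118.15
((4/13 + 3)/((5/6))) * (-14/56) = -129/130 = -0.99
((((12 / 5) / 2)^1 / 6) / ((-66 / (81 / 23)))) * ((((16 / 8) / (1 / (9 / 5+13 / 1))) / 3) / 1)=-666 / 6325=-0.11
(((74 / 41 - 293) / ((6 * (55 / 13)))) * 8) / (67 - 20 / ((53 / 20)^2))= -1743905852 / 1219073295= -1.43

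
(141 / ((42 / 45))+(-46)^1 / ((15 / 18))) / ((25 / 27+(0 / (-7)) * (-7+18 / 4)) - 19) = -181197 / 34160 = -5.30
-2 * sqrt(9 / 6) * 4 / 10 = -2 * sqrt(6) / 5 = -0.98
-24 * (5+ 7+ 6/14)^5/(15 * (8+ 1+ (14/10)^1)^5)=-3115130754375/798761145728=-3.90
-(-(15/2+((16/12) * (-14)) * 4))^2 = -162409/36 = -4511.36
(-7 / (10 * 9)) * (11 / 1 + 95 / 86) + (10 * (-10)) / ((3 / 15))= -1292429 / 2580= -500.94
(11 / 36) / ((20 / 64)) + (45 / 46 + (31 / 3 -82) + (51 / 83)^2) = -988705519 / 14260230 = -69.33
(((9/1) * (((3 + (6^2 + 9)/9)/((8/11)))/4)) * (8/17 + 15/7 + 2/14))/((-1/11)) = -89298/119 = -750.40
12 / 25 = 0.48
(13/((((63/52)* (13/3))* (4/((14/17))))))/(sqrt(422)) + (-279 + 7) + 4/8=-543/2 + 13* sqrt(422)/10761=-271.48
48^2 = 2304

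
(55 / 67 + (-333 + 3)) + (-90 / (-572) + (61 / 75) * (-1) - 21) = -504202657 / 1437150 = -350.84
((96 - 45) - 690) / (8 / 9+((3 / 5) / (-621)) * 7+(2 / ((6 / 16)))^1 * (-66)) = 661365 / 363407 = 1.82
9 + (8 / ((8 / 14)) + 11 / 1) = 34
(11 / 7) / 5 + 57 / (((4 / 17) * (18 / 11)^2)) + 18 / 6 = 93.78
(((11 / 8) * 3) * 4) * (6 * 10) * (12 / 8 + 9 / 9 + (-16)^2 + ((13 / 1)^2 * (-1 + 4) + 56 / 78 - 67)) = 8998935 / 13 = 692225.77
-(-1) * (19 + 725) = 744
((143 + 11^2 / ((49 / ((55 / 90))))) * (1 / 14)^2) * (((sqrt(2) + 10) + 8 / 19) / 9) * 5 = 637285 * sqrt(2) / 1555848 + 7010135 / 1642284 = 4.85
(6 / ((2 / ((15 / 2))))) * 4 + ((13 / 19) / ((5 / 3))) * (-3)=88.77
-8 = -8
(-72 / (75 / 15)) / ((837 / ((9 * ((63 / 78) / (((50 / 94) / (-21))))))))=248724 / 50375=4.94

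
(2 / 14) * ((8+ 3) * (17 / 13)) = 187 / 91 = 2.05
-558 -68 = -626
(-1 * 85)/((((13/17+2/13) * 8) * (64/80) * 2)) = -93925/12992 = -7.23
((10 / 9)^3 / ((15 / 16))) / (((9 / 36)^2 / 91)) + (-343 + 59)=4038092 / 2187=1846.41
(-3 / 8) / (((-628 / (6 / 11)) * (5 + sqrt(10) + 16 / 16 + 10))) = 3 / 141614 - 3 * sqrt(10) / 2265824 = 0.00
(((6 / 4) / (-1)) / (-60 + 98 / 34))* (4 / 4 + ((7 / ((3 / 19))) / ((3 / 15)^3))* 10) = 1455.36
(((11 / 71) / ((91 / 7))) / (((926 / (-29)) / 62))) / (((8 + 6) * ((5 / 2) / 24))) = -237336 / 14957215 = -0.02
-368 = -368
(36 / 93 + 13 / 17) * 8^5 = 19890176 / 527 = 37742.27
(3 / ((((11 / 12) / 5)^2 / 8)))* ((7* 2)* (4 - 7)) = -3628800 / 121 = -29990.08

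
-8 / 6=-4 / 3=-1.33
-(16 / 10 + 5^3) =-633 / 5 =-126.60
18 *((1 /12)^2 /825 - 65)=-7721999 /6600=-1170.00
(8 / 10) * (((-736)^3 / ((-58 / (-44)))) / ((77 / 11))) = -35084566528 / 1015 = -34566075.40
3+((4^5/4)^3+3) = 16777222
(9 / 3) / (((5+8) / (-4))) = -0.92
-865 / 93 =-9.30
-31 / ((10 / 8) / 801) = -99324 / 5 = -19864.80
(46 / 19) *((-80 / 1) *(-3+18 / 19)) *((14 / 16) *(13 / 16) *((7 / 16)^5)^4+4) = 2776080570663481871837160100455 / 1745688883523524528275718144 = 1590.25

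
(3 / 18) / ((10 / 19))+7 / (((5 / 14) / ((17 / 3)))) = 6683 / 60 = 111.38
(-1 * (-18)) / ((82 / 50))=450 / 41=10.98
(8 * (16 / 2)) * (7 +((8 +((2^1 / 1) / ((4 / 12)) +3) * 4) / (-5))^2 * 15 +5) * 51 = 19153152 / 5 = 3830630.40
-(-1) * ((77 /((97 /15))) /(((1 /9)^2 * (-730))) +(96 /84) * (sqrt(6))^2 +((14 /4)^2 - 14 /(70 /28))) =12080401 /991340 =12.19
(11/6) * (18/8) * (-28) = -231/2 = -115.50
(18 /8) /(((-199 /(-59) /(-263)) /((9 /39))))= -418959 /10348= -40.49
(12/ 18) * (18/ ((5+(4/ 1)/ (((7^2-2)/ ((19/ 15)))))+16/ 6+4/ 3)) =8460/ 6421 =1.32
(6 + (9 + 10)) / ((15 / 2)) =10 / 3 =3.33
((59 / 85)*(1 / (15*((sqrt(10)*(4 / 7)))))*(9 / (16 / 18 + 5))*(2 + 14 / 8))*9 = 301077*sqrt(10) / 720800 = 1.32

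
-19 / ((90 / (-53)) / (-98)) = -49343 / 45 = -1096.51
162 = 162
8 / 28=2 / 7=0.29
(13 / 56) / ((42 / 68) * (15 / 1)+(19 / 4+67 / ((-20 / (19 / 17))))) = 1105 / 48888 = 0.02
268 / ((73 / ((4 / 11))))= 1072 / 803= 1.33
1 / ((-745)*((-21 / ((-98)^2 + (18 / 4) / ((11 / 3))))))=42263 / 68838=0.61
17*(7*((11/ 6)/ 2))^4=597601697/ 20736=28819.53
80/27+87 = 2429/27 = 89.96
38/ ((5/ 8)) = 304/ 5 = 60.80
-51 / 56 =-0.91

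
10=10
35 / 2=17.50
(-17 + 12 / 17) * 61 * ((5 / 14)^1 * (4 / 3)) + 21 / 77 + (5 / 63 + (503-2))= 330419 / 11781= 28.05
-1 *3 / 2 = -3 / 2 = -1.50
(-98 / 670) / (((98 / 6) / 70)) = -42 / 67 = -0.63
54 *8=432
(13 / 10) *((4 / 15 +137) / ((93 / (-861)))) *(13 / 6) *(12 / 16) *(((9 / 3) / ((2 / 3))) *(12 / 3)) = -299603031 / 6200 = -48323.07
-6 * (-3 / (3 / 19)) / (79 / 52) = 5928 / 79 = 75.04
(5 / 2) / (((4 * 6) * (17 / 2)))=5 / 408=0.01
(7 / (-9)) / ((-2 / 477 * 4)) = 371 / 8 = 46.38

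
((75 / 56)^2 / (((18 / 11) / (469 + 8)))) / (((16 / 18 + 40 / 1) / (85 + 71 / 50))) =5101264575 / 4616192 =1105.08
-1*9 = -9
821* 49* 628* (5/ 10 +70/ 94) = 1477933002/ 47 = 31445383.02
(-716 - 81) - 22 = -819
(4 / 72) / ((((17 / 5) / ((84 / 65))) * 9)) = 14 / 5967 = 0.00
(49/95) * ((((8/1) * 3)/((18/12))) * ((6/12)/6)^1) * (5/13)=196/741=0.26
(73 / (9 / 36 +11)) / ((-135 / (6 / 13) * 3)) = -584 / 78975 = -0.01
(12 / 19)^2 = 144 / 361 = 0.40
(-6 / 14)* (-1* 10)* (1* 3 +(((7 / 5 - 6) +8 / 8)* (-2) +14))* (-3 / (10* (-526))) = 1089 / 18410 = 0.06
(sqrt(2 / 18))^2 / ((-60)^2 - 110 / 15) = 1 / 32334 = 0.00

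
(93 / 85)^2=8649 / 7225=1.20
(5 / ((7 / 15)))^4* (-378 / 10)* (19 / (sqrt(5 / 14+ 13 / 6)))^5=-3807582548203125* sqrt(1113) / 1042139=-121890893602.74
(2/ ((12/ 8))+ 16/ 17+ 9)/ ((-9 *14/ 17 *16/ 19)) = -10925/ 6048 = -1.81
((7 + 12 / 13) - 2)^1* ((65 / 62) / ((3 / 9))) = 18.63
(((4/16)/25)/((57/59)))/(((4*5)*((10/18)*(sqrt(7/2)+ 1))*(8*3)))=-59/3800000+ 59*sqrt(14)/7600000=0.00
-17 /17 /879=-1 /879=-0.00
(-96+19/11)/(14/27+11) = -27999/3421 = -8.18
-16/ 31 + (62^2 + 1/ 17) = 2025547/ 527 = 3843.54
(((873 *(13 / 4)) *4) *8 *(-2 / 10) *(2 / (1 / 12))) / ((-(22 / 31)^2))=523506672 / 605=865300.28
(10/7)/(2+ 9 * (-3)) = -2/35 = -0.06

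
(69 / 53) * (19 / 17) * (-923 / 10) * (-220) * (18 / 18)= 26621166 / 901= 29546.24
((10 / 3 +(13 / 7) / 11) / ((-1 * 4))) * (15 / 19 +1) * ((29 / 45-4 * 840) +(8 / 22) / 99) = 251565351263 / 47796210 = 5263.29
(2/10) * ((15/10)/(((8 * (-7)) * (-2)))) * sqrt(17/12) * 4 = sqrt(51)/560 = 0.01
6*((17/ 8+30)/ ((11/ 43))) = 33153/ 44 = 753.48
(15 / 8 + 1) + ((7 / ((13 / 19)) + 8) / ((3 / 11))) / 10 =4971 / 520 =9.56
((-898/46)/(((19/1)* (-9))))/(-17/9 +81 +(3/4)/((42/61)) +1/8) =6286/4422877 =0.00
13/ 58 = 0.22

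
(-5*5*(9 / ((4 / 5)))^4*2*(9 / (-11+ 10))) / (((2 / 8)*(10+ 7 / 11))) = 1127671875 / 416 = 2710749.70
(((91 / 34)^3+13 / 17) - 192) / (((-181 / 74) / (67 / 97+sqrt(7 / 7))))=10259078097 / 86257541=118.94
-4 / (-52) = 1 / 13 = 0.08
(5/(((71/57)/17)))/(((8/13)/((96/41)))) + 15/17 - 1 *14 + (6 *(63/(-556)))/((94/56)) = 79570265869/323298571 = 246.12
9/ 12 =3/ 4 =0.75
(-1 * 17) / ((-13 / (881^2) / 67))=884047379 / 13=68003644.54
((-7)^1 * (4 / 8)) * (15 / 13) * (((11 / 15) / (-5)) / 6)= 77 / 780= 0.10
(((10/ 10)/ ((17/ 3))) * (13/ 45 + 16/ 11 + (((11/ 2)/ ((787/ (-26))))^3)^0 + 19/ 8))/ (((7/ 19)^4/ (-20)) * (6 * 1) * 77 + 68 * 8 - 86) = 2641476349/ 1338132091956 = 0.00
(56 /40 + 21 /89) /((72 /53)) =4823 /4005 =1.20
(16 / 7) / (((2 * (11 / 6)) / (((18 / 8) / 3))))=36 / 77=0.47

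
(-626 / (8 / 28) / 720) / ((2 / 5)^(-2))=-2191 / 4500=-0.49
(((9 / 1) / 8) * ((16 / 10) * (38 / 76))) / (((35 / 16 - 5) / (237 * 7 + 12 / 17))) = -45144 / 85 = -531.11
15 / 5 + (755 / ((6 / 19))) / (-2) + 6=-14237 / 12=-1186.42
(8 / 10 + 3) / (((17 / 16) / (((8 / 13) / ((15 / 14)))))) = 34048 / 16575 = 2.05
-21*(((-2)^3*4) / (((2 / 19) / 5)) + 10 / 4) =63735 / 2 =31867.50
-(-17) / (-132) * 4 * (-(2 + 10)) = 68 / 11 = 6.18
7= 7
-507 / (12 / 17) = -2873 / 4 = -718.25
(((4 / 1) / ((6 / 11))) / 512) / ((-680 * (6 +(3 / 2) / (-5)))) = -11 / 2976768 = -0.00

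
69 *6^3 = 14904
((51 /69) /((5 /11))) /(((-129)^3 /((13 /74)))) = -2431 /18268323390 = -0.00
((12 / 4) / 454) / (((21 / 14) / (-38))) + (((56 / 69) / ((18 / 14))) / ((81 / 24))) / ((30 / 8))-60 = -60.12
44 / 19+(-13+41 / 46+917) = 792899 / 874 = 907.21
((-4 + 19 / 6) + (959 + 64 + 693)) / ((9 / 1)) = 10291 / 54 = 190.57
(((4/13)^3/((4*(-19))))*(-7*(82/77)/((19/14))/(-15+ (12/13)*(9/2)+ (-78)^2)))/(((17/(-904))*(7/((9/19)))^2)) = -64046592/758712318661297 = -0.00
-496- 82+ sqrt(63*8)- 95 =-673+ 6*sqrt(14) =-650.55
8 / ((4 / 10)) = 20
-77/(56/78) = -429/4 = -107.25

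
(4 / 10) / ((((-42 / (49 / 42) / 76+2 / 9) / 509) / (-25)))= 20241.63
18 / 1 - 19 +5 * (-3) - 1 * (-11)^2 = -137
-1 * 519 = -519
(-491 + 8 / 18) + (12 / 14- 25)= -32426 / 63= -514.70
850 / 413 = 2.06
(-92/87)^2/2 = 4232/7569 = 0.56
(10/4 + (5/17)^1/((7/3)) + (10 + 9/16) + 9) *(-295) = -6545.62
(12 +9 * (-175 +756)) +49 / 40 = 209689 / 40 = 5242.22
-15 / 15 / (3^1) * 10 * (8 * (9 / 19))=-240 / 19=-12.63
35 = 35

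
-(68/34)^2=-4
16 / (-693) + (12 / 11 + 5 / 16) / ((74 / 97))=1490473 / 820512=1.82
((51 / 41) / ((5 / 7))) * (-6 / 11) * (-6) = 12852 / 2255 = 5.70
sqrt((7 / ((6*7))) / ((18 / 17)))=sqrt(51) / 18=0.40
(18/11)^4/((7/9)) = 944784/102487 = 9.22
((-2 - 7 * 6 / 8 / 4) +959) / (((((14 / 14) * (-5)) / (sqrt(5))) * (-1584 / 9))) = 15291 * sqrt(5) / 14080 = 2.43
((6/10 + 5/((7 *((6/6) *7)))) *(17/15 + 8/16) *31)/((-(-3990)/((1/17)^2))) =1333/43241625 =0.00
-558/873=-62/97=-0.64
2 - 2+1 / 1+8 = 9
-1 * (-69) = 69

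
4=4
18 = 18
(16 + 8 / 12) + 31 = 143 / 3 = 47.67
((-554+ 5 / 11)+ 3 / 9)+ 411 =-4693 / 33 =-142.21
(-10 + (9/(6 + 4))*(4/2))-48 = -281/5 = -56.20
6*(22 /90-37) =-3308 /15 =-220.53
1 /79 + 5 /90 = 97 /1422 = 0.07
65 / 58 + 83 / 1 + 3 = 5053 / 58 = 87.12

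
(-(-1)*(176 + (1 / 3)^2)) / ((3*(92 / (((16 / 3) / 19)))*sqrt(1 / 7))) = 6340*sqrt(7) / 35397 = 0.47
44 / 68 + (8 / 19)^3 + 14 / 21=485665 / 349809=1.39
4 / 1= 4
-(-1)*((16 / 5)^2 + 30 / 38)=5239 / 475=11.03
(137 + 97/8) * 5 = 5965/8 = 745.62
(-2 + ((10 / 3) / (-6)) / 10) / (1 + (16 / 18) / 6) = -111 / 62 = -1.79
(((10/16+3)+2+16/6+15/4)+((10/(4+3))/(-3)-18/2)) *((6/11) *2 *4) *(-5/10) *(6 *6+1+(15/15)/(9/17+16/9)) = -5695234/27181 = -209.53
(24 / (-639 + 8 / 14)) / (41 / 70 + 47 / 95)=-74480 / 2140651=-0.03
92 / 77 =1.19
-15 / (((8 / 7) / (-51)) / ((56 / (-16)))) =-37485 / 16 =-2342.81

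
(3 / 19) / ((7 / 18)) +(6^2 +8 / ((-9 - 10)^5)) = 631014226 / 17332693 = 36.41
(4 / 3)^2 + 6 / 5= 134 / 45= 2.98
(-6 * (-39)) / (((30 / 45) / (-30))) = -10530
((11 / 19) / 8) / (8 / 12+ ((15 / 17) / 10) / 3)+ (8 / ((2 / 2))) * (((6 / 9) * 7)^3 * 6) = 236911033 / 48564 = 4878.33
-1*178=-178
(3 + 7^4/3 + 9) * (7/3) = 17059/9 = 1895.44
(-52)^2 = 2704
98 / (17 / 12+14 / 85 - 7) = -99960 / 5527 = -18.09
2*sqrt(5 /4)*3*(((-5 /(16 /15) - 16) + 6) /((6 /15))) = -3525*sqrt(5) /32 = -246.32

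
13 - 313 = -300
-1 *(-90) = 90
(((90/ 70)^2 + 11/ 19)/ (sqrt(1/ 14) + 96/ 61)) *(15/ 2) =182531520/ 16665299 - 57991785 *sqrt(14)/ 116657093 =9.09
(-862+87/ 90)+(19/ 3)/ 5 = -25793/ 30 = -859.77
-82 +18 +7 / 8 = -505 / 8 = -63.12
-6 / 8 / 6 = -1 / 8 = -0.12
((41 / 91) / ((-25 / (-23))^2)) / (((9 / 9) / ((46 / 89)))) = 997694 / 5061875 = 0.20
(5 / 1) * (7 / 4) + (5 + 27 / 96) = 449 / 32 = 14.03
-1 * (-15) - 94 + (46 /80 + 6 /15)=-3121 /40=-78.02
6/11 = 0.55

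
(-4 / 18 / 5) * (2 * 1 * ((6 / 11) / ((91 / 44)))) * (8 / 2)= -128 / 1365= -0.09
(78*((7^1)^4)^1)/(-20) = -93639/10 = -9363.90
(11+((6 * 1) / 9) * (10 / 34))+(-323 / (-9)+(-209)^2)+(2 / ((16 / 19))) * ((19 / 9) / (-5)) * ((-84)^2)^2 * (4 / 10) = -76218653483 / 3825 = -19926445.36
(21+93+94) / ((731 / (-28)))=-5824 / 731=-7.97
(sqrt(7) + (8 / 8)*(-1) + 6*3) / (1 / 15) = 15*sqrt(7) + 255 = 294.69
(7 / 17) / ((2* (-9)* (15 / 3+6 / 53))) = -371 / 82926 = -0.00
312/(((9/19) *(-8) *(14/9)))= -741/14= -52.93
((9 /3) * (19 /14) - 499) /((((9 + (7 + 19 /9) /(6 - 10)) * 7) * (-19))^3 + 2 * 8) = 20204964 /29174879041315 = 0.00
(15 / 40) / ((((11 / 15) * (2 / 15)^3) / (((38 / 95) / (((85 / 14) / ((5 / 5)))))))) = 42525 / 2992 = 14.21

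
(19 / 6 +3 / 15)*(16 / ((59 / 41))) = 33128 / 885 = 37.43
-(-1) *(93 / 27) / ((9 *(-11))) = -31 / 891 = -0.03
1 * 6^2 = 36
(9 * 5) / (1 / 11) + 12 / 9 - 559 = -188 / 3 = -62.67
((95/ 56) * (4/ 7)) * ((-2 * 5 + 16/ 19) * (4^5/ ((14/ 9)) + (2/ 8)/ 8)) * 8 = -64146405/ 1372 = -46753.94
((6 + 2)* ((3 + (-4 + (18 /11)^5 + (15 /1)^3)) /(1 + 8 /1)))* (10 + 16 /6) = 165763795168 /4348377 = 38120.84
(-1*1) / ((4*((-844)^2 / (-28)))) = 7 / 712336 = 0.00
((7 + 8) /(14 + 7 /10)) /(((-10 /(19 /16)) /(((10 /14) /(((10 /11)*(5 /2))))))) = -209 /5488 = -0.04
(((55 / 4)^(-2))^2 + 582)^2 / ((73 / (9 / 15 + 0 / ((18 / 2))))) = 85088091314411904108 / 30562887330078125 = 2784.03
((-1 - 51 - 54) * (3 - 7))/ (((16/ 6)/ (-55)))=-8745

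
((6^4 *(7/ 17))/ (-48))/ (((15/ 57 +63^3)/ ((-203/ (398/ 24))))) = 4373838/ 8036143967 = 0.00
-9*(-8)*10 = 720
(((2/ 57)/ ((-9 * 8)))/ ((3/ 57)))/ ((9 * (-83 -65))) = 0.00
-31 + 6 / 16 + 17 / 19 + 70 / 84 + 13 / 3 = -11201 / 456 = -24.56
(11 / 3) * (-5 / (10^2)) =-11 / 60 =-0.18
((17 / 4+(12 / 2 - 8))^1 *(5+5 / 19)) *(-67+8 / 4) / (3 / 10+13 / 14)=-511875 / 817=-626.53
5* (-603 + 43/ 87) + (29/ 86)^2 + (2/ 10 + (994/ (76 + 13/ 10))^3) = -1316515545614180221/ 1486019954367420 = -885.93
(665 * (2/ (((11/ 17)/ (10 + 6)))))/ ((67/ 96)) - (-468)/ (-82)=1423714902/ 30217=47116.36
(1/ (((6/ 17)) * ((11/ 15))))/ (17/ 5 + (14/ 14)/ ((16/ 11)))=0.95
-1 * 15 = -15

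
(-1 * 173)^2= 29929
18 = 18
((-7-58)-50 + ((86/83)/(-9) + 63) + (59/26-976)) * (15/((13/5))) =-498099475/84162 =-5918.34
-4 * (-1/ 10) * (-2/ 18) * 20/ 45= -8/ 405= -0.02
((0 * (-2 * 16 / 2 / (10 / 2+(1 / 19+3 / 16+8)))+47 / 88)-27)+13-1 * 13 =-2329 / 88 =-26.47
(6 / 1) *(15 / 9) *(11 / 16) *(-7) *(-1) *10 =1925 / 4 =481.25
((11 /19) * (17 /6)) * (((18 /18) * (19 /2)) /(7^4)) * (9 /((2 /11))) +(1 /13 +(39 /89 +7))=174153407 /22223656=7.84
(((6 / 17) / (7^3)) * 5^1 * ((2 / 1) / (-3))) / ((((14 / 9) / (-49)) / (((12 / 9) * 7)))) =120 / 119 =1.01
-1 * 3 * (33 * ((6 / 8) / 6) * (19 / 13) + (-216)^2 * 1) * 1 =-14558553 / 104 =-139986.09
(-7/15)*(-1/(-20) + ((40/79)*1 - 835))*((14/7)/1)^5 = 73831576/5925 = 12461.03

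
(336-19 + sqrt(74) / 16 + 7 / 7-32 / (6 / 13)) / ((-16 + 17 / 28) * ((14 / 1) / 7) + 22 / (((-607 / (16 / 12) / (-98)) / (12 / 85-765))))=-538858180 / 7916121903-361165 * sqrt(74) / 21109658408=-0.07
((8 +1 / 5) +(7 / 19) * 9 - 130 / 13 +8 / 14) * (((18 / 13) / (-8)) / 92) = -3123 / 795340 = -0.00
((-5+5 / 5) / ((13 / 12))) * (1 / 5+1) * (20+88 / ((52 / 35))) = -59328 / 169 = -351.05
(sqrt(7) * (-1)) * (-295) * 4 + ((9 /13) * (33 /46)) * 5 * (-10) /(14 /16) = -59400 /2093 + 1180 * sqrt(7) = 3093.61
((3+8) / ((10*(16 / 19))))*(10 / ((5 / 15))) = 627 / 16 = 39.19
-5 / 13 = -0.38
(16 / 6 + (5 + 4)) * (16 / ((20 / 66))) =616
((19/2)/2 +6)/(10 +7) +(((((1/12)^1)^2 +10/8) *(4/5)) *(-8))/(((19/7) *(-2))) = 2.11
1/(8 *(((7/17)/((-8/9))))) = -17/63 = -0.27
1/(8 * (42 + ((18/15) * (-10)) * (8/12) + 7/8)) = 0.00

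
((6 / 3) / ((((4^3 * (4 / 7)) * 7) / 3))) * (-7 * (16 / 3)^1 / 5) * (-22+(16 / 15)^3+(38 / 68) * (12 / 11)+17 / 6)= 153242047 / 50490000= 3.04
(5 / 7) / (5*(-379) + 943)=-0.00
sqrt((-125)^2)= 125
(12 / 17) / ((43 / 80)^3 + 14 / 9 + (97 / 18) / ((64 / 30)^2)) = 0.24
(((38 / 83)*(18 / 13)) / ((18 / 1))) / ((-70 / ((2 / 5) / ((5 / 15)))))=-114 / 188825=-0.00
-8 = -8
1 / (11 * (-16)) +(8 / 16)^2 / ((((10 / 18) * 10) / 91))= 17993 / 4400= 4.09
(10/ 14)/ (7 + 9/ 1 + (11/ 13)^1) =65/ 1533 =0.04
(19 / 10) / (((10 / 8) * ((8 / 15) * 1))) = 2.85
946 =946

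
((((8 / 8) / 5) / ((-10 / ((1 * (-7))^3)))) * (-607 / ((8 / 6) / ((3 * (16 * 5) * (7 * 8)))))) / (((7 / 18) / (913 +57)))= -104693456448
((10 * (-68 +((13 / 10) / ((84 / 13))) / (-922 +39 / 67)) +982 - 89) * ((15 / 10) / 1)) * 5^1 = 1104551297 / 691432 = 1597.48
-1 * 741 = -741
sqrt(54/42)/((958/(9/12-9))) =-99 * sqrt(7)/26824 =-0.01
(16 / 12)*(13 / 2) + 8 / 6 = 10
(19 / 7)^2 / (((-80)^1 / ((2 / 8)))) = -361 / 15680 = -0.02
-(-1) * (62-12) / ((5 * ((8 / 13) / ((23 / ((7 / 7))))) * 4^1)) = 1495 / 16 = 93.44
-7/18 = -0.39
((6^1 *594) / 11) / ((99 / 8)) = 288 / 11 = 26.18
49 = 49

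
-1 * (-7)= 7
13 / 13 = 1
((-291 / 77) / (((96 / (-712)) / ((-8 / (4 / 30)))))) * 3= -388485 / 77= -5045.26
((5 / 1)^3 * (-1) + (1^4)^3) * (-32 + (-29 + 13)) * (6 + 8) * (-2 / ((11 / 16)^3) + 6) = -17165568 / 1331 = -12896.75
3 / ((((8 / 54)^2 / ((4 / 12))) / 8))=729 / 2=364.50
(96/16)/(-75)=-0.08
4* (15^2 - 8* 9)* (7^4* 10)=14694120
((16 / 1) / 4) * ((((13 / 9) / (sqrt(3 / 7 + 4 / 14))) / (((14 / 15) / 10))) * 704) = 183040 * sqrt(35) / 21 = 51565.68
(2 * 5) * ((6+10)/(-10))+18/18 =-15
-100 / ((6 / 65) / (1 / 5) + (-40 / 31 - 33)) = 2.96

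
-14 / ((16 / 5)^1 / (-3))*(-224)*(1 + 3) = -11760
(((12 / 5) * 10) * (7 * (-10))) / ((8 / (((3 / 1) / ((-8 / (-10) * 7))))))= -225 / 2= -112.50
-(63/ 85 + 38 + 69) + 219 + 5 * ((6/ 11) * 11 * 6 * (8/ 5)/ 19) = 204163/ 1615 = 126.42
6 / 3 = 2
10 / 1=10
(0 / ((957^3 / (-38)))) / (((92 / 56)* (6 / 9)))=0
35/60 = 7/12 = 0.58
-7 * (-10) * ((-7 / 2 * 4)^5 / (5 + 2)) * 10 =-53782400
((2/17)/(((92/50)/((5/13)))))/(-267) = -125/1357161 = -0.00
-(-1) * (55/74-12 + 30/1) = 1387/74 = 18.74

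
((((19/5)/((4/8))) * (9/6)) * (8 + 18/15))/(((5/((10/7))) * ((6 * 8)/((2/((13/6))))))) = 0.58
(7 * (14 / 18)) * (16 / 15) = 784 / 135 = 5.81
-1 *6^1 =-6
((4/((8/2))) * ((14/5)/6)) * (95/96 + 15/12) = 301/288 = 1.05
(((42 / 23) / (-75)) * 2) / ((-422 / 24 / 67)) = 22512 / 121325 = 0.19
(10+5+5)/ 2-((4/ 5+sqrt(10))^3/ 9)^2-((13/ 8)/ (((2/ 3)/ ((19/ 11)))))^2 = -1281394478321/ 39204000000-1826144 * sqrt(10)/ 253125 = -55.50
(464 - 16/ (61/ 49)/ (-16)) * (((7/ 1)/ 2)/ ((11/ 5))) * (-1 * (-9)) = 8931195/ 1342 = 6655.14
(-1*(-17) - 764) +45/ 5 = -738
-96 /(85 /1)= -96 /85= -1.13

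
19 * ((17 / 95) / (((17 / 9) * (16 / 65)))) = 117 / 16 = 7.31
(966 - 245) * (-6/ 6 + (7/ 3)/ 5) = -5768/ 15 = -384.53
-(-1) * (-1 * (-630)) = 630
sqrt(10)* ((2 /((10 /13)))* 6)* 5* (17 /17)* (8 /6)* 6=624* sqrt(10)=1973.26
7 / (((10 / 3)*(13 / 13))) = 21 / 10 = 2.10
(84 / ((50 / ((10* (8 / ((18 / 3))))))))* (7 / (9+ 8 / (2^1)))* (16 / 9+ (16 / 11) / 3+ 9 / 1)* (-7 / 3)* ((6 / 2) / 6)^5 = -76489 / 7722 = -9.91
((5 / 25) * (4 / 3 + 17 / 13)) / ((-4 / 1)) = -0.13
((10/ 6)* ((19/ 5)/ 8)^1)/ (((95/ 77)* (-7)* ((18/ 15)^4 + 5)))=-1375/ 106104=-0.01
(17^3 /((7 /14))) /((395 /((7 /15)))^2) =481474 /35105625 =0.01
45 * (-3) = -135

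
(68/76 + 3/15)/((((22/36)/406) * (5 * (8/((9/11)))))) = 855036/57475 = 14.88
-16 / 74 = -0.22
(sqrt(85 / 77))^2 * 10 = 850 / 77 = 11.04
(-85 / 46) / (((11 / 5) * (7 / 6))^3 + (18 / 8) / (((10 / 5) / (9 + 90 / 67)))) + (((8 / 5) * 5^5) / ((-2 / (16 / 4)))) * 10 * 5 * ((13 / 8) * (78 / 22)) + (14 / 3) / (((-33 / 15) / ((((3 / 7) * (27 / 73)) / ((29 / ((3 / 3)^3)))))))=-3621428646701695980 / 1257142849963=-2880681.89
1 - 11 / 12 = 0.08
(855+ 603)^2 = 2125764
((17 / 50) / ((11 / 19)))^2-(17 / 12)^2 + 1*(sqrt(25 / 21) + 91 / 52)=957719 / 10890000 + 5*sqrt(21) / 21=1.18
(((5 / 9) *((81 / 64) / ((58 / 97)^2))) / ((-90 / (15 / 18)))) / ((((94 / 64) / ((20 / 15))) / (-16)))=94090 / 355743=0.26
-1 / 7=-0.14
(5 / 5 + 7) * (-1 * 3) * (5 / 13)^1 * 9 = -1080 / 13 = -83.08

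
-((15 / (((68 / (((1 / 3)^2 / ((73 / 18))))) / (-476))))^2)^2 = -1944810000 / 28398241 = -68.48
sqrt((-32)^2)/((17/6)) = 192/17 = 11.29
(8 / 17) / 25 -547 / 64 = -231963 / 27200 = -8.53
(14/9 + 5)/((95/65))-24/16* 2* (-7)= 4358/171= 25.49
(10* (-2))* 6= -120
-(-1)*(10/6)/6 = 5/18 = 0.28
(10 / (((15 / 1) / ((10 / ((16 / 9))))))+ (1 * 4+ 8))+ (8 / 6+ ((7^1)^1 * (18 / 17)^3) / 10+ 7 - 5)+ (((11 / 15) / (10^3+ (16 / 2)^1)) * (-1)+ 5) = 370138333 / 14856912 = 24.91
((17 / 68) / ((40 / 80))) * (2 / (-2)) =-1 / 2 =-0.50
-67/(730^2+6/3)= -67/532902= -0.00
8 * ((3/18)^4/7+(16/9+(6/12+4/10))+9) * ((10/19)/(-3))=-529709/32319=-16.39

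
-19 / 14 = -1.36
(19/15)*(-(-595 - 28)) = 11837/15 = 789.13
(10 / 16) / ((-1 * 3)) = -5 / 24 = -0.21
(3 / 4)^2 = 9 / 16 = 0.56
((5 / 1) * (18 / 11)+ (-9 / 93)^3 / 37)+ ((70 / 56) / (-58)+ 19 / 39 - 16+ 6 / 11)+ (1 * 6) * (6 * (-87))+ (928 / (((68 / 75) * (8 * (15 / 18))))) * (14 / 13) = -5545545049488299 / 1865009309592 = -2973.47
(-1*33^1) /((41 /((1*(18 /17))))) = -594 /697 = -0.85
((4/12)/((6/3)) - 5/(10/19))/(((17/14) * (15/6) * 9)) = -784/2295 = -0.34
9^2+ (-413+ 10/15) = -994/3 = -331.33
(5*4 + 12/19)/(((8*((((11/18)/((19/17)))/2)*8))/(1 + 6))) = 3087/374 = 8.25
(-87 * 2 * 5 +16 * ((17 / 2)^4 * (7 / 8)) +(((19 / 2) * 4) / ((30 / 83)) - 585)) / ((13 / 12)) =8607721 / 130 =66213.24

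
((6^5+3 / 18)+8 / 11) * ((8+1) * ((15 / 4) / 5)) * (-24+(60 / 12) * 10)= 60053175 / 44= 1364844.89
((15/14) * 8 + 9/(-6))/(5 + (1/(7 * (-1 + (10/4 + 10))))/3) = 6831/4834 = 1.41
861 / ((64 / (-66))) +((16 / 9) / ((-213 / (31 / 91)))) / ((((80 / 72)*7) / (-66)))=-6424999163 / 7236320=-887.88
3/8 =0.38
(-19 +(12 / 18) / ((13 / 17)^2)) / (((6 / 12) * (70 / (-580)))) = 1050380 / 3549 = 295.97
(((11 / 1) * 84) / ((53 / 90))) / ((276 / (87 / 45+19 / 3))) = 57288 / 1219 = 47.00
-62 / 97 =-0.64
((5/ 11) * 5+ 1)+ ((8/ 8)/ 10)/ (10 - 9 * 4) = 9349/ 2860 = 3.27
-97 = -97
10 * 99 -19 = 971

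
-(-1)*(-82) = -82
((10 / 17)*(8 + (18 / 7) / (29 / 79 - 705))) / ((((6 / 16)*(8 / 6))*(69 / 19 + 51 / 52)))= 2368064240 / 1161027903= 2.04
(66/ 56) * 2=33/ 14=2.36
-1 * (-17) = 17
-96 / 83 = -1.16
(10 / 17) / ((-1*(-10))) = 1 / 17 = 0.06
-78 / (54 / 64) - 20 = -1012 / 9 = -112.44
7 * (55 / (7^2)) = 55 / 7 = 7.86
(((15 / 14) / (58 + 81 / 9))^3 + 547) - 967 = -346623338865 / 825293672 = -420.00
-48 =-48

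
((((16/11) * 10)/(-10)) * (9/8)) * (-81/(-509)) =-1458/5599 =-0.26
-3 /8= -0.38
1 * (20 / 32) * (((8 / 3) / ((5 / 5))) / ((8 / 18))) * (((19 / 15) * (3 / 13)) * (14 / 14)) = 57 / 52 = 1.10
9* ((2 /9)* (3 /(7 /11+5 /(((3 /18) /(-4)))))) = -66 /1313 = -0.05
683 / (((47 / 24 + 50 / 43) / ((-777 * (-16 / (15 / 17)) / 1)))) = 49655695488 / 16105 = 3083247.16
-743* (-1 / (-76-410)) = -743 / 486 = -1.53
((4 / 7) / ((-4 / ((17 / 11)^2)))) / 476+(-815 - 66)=-20893813 / 23716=-881.00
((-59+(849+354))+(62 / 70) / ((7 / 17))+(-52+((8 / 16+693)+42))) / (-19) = -896529 / 9310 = -96.30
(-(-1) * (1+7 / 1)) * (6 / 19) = 48 / 19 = 2.53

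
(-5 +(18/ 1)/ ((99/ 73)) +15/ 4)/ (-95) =-529/ 4180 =-0.13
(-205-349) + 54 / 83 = -45928 / 83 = -553.35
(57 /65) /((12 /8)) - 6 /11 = 28 /715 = 0.04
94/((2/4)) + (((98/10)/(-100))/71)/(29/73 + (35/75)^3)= 6562527709/34907576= 188.00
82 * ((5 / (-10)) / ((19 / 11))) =-451 / 19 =-23.74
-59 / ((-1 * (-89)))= -59 / 89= -0.66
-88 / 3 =-29.33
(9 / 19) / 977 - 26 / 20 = -241229 / 185630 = -1.30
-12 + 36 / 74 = -426 / 37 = -11.51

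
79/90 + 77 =7009/90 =77.88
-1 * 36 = -36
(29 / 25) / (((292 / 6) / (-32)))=-1392 / 1825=-0.76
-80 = -80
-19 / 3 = -6.33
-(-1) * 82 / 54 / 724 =41 / 19548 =0.00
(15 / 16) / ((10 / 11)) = 33 / 32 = 1.03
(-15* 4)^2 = 3600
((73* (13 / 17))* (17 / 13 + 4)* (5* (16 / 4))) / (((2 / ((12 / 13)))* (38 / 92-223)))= -9268080 / 754273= -12.29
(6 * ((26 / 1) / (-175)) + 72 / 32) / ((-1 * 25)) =-951 / 17500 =-0.05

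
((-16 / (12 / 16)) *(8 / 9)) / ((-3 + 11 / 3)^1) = -28.44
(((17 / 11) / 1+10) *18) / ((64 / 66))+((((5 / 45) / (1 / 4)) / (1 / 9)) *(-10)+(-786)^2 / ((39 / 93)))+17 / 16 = 1473381.22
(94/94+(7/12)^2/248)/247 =0.00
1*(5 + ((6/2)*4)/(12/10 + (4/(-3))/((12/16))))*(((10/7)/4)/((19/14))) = -1025/247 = -4.15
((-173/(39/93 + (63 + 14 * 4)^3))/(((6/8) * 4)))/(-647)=5363/101397727422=0.00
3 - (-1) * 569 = 572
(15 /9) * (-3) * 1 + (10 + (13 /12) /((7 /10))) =275 /42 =6.55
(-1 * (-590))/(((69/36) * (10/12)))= 8496/23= 369.39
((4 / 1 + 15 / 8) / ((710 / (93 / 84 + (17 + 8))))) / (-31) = -34357 / 4930240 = -0.01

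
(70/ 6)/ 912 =0.01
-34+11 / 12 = -397 / 12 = -33.08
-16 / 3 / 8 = -2 / 3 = -0.67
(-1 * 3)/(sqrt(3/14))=-sqrt(42)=-6.48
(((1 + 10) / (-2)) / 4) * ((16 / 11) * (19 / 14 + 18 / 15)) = -179 / 35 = -5.11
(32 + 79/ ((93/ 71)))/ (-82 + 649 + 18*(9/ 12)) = 17170/ 107973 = 0.16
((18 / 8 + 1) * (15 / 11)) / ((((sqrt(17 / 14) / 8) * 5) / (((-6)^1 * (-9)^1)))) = 4212 * sqrt(238) / 187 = 347.48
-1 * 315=-315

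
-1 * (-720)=720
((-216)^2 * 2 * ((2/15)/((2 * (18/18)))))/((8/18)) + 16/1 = 70064/5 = 14012.80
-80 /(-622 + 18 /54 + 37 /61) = 7320 /56827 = 0.13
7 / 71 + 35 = 2492 / 71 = 35.10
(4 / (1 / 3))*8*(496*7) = 333312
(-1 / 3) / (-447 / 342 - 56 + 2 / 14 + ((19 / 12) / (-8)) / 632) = 0.01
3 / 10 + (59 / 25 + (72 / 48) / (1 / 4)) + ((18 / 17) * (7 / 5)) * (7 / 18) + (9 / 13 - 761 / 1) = -8299337 / 11050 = -751.07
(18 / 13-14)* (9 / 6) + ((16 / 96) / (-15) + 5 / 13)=-18.55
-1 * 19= -19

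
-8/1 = -8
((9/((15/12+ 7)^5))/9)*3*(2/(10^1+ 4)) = 1024/91315917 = 0.00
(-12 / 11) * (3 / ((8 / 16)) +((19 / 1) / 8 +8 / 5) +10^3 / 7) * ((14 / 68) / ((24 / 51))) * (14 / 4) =-898653 / 3520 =-255.30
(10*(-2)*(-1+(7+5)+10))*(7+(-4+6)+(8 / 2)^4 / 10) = -14532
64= 64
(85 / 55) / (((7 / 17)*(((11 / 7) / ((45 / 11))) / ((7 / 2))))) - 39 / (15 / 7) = 212933 / 13310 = 16.00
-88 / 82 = -44 / 41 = -1.07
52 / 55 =0.95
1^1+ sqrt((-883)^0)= 2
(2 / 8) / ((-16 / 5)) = -5 / 64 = -0.08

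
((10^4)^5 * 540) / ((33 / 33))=54000000000000000000000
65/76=0.86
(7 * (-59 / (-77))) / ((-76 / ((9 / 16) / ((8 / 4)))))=-531 / 26752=-0.02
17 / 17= 1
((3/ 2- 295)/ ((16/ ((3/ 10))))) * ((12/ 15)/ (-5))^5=28176/ 48828125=0.00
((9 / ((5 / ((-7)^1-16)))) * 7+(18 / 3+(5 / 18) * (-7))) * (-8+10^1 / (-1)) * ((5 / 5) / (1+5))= 25717 / 30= 857.23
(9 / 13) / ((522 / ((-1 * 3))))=-3 / 754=-0.00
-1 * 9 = -9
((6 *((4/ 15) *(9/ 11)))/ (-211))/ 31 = -72/ 359755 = -0.00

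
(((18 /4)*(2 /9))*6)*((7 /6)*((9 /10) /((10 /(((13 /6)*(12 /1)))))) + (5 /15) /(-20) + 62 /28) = 5174 /175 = 29.57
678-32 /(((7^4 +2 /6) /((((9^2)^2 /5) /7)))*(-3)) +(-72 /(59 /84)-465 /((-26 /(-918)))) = -765914604909 /48347845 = -15841.75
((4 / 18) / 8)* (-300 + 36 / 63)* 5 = -2620 / 63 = -41.59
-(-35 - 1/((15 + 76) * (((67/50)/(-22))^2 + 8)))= 30846307465/881288499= 35.00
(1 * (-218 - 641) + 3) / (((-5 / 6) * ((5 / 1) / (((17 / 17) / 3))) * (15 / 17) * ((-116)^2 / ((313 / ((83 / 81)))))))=15372369 / 8725375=1.76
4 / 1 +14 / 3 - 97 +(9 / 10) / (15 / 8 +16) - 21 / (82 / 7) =-15843409 / 175890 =-90.08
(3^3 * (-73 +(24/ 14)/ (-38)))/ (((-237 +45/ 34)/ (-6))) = -17836740/ 355243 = -50.21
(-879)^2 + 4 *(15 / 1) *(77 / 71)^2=3895239021 / 5041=772711.57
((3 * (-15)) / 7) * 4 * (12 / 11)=-28.05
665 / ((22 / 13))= 8645 / 22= 392.95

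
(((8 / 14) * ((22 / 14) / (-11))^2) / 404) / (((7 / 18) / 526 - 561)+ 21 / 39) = -123084 / 2389804293751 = -0.00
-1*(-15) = 15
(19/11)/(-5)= -19/55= -0.35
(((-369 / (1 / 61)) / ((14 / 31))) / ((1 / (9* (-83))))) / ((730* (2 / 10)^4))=65155114125 / 2044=31876278.93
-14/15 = -0.93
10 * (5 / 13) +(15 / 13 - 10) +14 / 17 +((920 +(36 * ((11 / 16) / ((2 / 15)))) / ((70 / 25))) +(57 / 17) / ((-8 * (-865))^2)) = 5596582334099 / 5698481600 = 982.12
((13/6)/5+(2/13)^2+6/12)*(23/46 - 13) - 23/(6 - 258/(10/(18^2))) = -28139165/2352818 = -11.96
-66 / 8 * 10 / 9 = -55 / 6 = -9.17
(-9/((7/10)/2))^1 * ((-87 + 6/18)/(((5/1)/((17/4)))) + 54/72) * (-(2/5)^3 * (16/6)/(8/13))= -520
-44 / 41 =-1.07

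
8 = 8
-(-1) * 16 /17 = 16 /17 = 0.94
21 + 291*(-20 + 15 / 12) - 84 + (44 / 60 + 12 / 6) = -330991 / 60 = -5516.52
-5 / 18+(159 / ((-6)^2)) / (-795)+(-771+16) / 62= -23177 / 1860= -12.46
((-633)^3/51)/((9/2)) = -1105168.35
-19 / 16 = -1.19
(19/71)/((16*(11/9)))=171/12496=0.01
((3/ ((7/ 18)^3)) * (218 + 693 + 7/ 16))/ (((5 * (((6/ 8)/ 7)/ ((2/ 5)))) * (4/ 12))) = 127572084/ 1225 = 104140.48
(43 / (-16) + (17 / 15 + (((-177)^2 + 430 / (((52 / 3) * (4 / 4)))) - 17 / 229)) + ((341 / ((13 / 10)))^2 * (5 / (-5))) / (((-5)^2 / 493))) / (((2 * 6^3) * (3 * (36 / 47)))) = -578638547100791 / 433352125440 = -1335.26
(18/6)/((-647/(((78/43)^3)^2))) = -0.17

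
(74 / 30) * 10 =24.67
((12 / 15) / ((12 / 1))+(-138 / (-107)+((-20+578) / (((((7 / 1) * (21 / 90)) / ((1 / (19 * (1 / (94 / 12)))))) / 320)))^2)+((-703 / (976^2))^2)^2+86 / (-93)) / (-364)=-24044629879541867879030601230032055241081809 / 4308387555620956563412171397886115840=-5580888.34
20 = 20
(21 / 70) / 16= 3 / 160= 0.02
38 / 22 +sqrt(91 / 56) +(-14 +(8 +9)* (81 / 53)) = sqrt(26) / 4 +7992 / 583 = 14.98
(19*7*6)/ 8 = 99.75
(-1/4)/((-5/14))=7/10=0.70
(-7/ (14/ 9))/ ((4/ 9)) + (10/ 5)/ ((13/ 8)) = -925/ 104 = -8.89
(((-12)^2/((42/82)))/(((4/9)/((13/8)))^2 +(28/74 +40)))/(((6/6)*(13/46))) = 1763530704/71712389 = 24.59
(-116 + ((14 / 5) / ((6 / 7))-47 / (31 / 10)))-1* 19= -68306 / 465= -146.89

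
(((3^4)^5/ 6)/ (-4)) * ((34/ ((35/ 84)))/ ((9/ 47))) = -61909794142.20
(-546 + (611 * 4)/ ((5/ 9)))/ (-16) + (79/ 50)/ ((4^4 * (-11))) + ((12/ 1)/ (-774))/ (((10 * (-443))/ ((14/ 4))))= -1937754035573/ 8046297600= -240.83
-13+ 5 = -8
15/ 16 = 0.94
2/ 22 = 1/ 11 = 0.09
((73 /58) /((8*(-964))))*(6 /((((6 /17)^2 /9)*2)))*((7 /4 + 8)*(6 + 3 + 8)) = -41961933 /7156736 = -5.86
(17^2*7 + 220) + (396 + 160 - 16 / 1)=2783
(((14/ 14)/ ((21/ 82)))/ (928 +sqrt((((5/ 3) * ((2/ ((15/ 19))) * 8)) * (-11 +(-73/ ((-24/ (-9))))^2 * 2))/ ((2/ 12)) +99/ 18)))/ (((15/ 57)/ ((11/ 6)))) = 15904064/ 352582545-8569 * sqrt(434202)/ 211549527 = 0.02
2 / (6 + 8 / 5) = 5 / 19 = 0.26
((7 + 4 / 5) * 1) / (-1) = -39 / 5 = -7.80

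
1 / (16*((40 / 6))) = 3 / 320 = 0.01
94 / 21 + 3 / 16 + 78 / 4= 8119 / 336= 24.16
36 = 36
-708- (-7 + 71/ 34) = -23905/ 34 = -703.09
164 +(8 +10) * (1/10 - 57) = -4301/5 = -860.20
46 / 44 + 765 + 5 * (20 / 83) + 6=1411955 / 1826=773.25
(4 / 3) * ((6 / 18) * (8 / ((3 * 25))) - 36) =-32368 / 675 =-47.95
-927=-927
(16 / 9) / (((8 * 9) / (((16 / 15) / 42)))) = 16 / 25515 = 0.00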